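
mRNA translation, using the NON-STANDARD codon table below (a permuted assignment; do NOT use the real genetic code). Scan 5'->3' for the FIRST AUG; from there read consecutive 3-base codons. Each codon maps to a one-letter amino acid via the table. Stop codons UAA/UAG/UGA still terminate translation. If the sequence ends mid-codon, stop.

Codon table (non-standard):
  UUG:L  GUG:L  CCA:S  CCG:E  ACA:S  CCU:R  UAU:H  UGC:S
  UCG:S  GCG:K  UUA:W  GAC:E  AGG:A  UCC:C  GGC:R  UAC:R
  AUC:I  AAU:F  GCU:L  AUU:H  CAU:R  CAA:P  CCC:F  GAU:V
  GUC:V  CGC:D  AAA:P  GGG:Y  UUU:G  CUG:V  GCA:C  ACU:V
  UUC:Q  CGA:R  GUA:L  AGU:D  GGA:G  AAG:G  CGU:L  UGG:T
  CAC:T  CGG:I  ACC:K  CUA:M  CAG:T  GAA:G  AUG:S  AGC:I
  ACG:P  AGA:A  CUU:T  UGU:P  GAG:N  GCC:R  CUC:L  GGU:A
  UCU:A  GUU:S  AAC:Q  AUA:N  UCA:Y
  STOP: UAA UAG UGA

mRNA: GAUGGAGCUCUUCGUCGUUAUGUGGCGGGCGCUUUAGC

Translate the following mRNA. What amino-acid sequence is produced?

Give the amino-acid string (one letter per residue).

Answer: SNLQVSSTIKT

Derivation:
start AUG at pos 1
pos 1: AUG -> S; peptide=S
pos 4: GAG -> N; peptide=SN
pos 7: CUC -> L; peptide=SNL
pos 10: UUC -> Q; peptide=SNLQ
pos 13: GUC -> V; peptide=SNLQV
pos 16: GUU -> S; peptide=SNLQVS
pos 19: AUG -> S; peptide=SNLQVSS
pos 22: UGG -> T; peptide=SNLQVSST
pos 25: CGG -> I; peptide=SNLQVSSTI
pos 28: GCG -> K; peptide=SNLQVSSTIK
pos 31: CUU -> T; peptide=SNLQVSSTIKT
pos 34: UAG -> STOP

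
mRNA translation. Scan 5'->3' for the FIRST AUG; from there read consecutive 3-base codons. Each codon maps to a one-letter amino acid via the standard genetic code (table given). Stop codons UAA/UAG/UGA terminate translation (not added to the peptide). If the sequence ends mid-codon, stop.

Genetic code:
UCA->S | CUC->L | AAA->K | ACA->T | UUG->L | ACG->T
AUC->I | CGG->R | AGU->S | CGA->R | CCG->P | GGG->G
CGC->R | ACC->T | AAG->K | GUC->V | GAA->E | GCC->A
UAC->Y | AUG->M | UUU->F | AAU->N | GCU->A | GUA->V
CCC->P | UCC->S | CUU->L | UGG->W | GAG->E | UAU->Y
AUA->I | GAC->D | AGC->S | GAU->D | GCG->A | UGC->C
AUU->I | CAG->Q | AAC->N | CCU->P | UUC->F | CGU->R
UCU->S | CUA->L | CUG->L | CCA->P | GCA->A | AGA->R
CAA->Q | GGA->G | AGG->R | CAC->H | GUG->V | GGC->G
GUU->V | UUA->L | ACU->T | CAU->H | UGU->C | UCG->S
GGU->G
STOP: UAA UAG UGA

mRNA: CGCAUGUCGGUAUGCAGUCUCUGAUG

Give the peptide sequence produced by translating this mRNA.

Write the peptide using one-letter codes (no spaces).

Answer: MSVCSL

Derivation:
start AUG at pos 3
pos 3: AUG -> M; peptide=M
pos 6: UCG -> S; peptide=MS
pos 9: GUA -> V; peptide=MSV
pos 12: UGC -> C; peptide=MSVC
pos 15: AGU -> S; peptide=MSVCS
pos 18: CUC -> L; peptide=MSVCSL
pos 21: UGA -> STOP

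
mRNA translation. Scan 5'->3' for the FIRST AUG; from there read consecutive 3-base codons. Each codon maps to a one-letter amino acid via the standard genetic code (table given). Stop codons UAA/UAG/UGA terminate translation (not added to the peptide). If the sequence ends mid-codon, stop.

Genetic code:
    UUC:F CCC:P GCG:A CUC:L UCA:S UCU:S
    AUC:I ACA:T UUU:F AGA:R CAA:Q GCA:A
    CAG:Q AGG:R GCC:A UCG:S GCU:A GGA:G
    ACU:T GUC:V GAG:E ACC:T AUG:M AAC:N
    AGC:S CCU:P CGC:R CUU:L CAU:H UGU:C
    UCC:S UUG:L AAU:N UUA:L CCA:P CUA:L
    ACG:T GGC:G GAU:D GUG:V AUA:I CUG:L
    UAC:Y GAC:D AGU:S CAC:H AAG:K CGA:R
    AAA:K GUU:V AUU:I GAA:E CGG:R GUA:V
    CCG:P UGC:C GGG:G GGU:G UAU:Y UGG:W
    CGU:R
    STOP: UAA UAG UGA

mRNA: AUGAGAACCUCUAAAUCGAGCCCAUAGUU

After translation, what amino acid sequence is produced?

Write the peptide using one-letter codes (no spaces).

Answer: MRTSKSSP

Derivation:
start AUG at pos 0
pos 0: AUG -> M; peptide=M
pos 3: AGA -> R; peptide=MR
pos 6: ACC -> T; peptide=MRT
pos 9: UCU -> S; peptide=MRTS
pos 12: AAA -> K; peptide=MRTSK
pos 15: UCG -> S; peptide=MRTSKS
pos 18: AGC -> S; peptide=MRTSKSS
pos 21: CCA -> P; peptide=MRTSKSSP
pos 24: UAG -> STOP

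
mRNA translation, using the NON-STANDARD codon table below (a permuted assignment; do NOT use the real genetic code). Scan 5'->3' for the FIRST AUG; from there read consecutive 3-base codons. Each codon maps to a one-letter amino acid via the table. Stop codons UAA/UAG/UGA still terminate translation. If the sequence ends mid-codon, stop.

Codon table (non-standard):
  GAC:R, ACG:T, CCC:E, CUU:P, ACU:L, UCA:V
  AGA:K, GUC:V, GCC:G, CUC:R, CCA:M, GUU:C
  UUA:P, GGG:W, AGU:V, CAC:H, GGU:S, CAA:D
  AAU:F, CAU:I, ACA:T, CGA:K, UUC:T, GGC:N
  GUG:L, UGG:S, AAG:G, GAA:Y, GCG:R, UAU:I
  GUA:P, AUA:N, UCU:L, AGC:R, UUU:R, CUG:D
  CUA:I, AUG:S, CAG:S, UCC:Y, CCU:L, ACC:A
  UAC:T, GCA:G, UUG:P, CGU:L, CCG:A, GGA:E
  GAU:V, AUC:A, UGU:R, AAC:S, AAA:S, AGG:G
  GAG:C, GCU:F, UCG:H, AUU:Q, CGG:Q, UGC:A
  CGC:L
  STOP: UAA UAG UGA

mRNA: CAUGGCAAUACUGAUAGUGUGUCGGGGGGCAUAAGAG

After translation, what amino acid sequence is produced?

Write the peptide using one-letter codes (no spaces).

start AUG at pos 1
pos 1: AUG -> S; peptide=S
pos 4: GCA -> G; peptide=SG
pos 7: AUA -> N; peptide=SGN
pos 10: CUG -> D; peptide=SGND
pos 13: AUA -> N; peptide=SGNDN
pos 16: GUG -> L; peptide=SGNDNL
pos 19: UGU -> R; peptide=SGNDNLR
pos 22: CGG -> Q; peptide=SGNDNLRQ
pos 25: GGG -> W; peptide=SGNDNLRQW
pos 28: GCA -> G; peptide=SGNDNLRQWG
pos 31: UAA -> STOP

Answer: SGNDNLRQWG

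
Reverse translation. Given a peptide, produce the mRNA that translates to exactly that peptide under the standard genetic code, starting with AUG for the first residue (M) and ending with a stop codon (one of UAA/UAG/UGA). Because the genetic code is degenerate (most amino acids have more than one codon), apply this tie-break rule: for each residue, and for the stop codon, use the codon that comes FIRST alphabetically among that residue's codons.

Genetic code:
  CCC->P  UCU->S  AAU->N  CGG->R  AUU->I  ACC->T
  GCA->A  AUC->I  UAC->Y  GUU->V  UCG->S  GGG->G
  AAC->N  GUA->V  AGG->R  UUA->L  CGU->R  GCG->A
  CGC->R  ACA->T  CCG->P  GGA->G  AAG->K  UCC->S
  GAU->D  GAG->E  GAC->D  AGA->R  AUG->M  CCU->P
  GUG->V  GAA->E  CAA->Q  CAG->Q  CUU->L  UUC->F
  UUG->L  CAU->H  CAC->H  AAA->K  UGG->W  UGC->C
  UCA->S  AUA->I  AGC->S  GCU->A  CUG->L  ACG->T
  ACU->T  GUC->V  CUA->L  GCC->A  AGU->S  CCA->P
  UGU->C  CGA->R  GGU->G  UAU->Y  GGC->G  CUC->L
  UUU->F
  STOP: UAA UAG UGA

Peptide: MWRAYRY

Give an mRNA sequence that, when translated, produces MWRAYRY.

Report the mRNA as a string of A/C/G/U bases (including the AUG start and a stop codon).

Answer: mRNA: AUGUGGAGAGCAUACAGAUACUAA

Derivation:
residue 1: M -> AUG (start codon)
residue 2: W -> UGG (only codon)
residue 3: R codons sorted = AGA,AGG,CGA,CGC,CGG,CGU -> pick first = AGA
residue 4: A codons sorted = GCA,GCC,GCG,GCU -> pick first = GCA
residue 5: Y codons sorted = UAC,UAU -> pick first = UAC
residue 6: R codons sorted = AGA,AGG,CGA,CGC,CGG,CGU -> pick first = AGA
residue 7: Y codons sorted = UAC,UAU -> pick first = UAC
terminator: stop codons sorted = UAA,UAG,UGA -> pick first = UAA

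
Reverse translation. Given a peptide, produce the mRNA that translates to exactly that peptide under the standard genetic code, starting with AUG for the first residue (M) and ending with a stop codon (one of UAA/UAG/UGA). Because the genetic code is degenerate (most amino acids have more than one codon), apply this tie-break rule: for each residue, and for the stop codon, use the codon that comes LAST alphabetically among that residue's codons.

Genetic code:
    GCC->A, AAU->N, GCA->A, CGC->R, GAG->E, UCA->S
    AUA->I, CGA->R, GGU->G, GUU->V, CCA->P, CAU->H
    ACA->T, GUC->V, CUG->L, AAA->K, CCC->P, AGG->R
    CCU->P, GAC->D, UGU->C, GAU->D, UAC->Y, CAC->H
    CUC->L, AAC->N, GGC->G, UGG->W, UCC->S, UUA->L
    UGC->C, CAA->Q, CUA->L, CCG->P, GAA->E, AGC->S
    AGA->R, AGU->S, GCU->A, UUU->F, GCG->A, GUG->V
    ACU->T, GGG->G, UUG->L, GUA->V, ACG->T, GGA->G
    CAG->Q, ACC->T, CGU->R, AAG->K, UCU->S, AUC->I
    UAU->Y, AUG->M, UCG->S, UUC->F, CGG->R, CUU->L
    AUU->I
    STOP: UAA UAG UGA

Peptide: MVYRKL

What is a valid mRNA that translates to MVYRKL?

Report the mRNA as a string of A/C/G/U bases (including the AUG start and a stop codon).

residue 1: M -> AUG (start codon)
residue 2: V codons sorted = GUA,GUC,GUG,GUU -> pick last = GUU
residue 3: Y codons sorted = UAC,UAU -> pick last = UAU
residue 4: R codons sorted = AGA,AGG,CGA,CGC,CGG,CGU -> pick last = CGU
residue 5: K codons sorted = AAA,AAG -> pick last = AAG
residue 6: L codons sorted = CUA,CUC,CUG,CUU,UUA,UUG -> pick last = UUG
terminator: stop codons sorted = UAA,UAG,UGA -> pick last = UGA

Answer: mRNA: AUGGUUUAUCGUAAGUUGUGA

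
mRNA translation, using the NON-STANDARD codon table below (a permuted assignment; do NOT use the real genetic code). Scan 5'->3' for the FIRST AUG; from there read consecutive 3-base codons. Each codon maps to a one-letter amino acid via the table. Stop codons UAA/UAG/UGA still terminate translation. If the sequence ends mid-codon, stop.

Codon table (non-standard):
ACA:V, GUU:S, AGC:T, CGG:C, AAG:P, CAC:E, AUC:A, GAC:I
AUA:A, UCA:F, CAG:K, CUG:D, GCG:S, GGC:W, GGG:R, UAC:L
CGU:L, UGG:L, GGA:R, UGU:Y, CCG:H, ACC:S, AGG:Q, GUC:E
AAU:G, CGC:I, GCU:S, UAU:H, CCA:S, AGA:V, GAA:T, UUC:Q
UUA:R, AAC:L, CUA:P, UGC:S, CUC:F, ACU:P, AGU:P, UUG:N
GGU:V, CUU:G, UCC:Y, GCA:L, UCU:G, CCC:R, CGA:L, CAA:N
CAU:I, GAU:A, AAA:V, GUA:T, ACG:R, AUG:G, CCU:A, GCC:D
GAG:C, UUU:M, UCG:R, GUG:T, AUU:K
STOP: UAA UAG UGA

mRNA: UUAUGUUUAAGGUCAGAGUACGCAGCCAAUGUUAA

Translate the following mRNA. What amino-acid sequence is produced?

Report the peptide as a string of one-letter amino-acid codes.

Answer: GMPEVTITNY

Derivation:
start AUG at pos 2
pos 2: AUG -> G; peptide=G
pos 5: UUU -> M; peptide=GM
pos 8: AAG -> P; peptide=GMP
pos 11: GUC -> E; peptide=GMPE
pos 14: AGA -> V; peptide=GMPEV
pos 17: GUA -> T; peptide=GMPEVT
pos 20: CGC -> I; peptide=GMPEVTI
pos 23: AGC -> T; peptide=GMPEVTIT
pos 26: CAA -> N; peptide=GMPEVTITN
pos 29: UGU -> Y; peptide=GMPEVTITNY
pos 32: UAA -> STOP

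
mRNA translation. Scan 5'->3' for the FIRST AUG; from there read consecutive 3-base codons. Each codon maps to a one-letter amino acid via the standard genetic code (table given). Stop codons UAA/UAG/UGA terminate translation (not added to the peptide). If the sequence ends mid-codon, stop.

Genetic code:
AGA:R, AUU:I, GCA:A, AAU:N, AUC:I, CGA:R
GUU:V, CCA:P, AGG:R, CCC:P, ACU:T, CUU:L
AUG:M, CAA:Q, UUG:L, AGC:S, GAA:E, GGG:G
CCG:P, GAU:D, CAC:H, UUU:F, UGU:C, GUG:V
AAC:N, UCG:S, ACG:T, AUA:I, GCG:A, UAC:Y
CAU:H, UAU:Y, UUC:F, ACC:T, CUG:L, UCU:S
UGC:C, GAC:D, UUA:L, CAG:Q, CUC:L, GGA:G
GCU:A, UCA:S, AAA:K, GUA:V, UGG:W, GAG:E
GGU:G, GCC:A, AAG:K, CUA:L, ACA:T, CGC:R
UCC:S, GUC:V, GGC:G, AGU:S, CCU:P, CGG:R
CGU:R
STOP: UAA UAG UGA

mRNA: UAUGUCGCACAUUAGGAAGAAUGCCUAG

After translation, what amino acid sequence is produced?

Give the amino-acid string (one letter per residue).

Answer: MSHIRKNA

Derivation:
start AUG at pos 1
pos 1: AUG -> M; peptide=M
pos 4: UCG -> S; peptide=MS
pos 7: CAC -> H; peptide=MSH
pos 10: AUU -> I; peptide=MSHI
pos 13: AGG -> R; peptide=MSHIR
pos 16: AAG -> K; peptide=MSHIRK
pos 19: AAU -> N; peptide=MSHIRKN
pos 22: GCC -> A; peptide=MSHIRKNA
pos 25: UAG -> STOP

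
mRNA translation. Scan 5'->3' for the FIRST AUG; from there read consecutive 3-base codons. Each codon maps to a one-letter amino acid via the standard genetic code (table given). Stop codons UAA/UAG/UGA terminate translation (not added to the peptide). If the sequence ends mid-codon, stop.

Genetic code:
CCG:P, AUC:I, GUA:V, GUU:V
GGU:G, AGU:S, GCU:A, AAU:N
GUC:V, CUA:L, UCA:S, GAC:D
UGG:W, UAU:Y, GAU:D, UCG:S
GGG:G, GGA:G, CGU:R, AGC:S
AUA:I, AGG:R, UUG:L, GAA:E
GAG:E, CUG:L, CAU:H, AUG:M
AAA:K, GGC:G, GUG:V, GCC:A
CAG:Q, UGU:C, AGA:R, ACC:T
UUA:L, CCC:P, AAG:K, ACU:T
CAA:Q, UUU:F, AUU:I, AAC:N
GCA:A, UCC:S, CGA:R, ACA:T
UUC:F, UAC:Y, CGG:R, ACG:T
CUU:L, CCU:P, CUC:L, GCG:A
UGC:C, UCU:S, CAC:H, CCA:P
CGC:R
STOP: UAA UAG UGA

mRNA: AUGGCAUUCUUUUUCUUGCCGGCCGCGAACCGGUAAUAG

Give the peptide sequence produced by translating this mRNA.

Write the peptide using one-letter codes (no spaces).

start AUG at pos 0
pos 0: AUG -> M; peptide=M
pos 3: GCA -> A; peptide=MA
pos 6: UUC -> F; peptide=MAF
pos 9: UUU -> F; peptide=MAFF
pos 12: UUC -> F; peptide=MAFFF
pos 15: UUG -> L; peptide=MAFFFL
pos 18: CCG -> P; peptide=MAFFFLP
pos 21: GCC -> A; peptide=MAFFFLPA
pos 24: GCG -> A; peptide=MAFFFLPAA
pos 27: AAC -> N; peptide=MAFFFLPAAN
pos 30: CGG -> R; peptide=MAFFFLPAANR
pos 33: UAA -> STOP

Answer: MAFFFLPAANR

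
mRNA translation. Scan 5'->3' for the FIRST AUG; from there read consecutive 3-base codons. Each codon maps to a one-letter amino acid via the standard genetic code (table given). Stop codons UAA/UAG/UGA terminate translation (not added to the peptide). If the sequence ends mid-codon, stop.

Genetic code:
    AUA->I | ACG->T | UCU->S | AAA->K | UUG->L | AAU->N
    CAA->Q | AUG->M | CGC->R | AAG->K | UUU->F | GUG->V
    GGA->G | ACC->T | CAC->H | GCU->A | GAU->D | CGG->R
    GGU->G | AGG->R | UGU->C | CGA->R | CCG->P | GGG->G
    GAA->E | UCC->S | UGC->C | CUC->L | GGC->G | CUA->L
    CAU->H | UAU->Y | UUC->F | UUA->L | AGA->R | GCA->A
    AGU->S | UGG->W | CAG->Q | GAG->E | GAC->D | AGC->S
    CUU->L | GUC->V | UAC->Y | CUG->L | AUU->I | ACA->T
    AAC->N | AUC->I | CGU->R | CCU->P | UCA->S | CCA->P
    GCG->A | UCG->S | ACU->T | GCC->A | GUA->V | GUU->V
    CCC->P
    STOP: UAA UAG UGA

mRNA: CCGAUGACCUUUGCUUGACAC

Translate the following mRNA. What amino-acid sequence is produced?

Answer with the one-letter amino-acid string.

start AUG at pos 3
pos 3: AUG -> M; peptide=M
pos 6: ACC -> T; peptide=MT
pos 9: UUU -> F; peptide=MTF
pos 12: GCU -> A; peptide=MTFA
pos 15: UGA -> STOP

Answer: MTFA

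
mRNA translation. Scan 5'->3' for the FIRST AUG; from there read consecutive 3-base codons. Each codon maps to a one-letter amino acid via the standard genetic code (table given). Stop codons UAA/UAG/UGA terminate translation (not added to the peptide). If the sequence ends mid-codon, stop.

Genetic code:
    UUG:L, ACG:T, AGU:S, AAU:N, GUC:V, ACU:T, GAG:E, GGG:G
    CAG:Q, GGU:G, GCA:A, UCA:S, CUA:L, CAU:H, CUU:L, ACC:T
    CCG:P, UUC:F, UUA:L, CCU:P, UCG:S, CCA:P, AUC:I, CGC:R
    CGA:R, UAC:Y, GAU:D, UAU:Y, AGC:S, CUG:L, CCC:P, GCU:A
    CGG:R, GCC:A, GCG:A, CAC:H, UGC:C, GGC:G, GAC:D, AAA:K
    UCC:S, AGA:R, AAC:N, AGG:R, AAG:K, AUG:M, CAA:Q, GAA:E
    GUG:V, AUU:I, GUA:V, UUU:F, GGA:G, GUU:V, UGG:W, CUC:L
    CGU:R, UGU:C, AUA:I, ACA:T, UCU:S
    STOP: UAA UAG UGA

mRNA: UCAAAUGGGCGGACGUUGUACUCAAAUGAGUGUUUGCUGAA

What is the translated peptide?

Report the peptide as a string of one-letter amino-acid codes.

start AUG at pos 4
pos 4: AUG -> M; peptide=M
pos 7: GGC -> G; peptide=MG
pos 10: GGA -> G; peptide=MGG
pos 13: CGU -> R; peptide=MGGR
pos 16: UGU -> C; peptide=MGGRC
pos 19: ACU -> T; peptide=MGGRCT
pos 22: CAA -> Q; peptide=MGGRCTQ
pos 25: AUG -> M; peptide=MGGRCTQM
pos 28: AGU -> S; peptide=MGGRCTQMS
pos 31: GUU -> V; peptide=MGGRCTQMSV
pos 34: UGC -> C; peptide=MGGRCTQMSVC
pos 37: UGA -> STOP

Answer: MGGRCTQMSVC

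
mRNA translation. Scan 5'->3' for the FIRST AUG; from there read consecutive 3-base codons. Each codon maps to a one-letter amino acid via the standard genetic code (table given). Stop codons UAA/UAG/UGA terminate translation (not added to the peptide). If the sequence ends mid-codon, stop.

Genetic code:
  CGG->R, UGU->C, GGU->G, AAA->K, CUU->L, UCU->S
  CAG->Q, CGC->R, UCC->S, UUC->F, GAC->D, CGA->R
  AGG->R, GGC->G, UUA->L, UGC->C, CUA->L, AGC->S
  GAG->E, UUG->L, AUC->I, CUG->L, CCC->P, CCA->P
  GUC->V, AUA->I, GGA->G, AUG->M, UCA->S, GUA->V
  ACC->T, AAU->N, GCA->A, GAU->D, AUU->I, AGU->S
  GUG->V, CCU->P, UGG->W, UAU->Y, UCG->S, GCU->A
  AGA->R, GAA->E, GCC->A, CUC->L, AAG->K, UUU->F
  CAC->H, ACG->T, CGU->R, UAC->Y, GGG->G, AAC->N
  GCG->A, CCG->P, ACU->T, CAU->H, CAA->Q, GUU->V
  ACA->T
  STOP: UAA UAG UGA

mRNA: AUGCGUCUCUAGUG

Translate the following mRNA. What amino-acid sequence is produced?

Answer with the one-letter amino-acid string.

Answer: MRL

Derivation:
start AUG at pos 0
pos 0: AUG -> M; peptide=M
pos 3: CGU -> R; peptide=MR
pos 6: CUC -> L; peptide=MRL
pos 9: UAG -> STOP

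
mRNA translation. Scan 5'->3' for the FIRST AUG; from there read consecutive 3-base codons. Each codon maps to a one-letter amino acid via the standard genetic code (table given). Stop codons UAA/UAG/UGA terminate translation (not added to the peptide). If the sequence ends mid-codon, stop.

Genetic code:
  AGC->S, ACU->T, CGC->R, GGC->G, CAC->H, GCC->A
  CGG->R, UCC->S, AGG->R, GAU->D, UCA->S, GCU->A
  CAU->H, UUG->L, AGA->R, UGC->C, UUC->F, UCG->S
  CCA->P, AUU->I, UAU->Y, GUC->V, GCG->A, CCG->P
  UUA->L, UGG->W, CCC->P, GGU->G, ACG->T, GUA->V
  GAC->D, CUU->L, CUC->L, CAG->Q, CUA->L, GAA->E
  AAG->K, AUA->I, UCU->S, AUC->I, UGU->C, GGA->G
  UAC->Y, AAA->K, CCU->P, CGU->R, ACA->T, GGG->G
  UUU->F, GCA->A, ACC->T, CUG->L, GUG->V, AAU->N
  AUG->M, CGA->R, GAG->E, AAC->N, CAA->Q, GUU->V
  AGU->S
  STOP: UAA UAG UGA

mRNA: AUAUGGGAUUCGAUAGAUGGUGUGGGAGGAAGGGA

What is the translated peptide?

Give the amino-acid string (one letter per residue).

start AUG at pos 2
pos 2: AUG -> M; peptide=M
pos 5: GGA -> G; peptide=MG
pos 8: UUC -> F; peptide=MGF
pos 11: GAU -> D; peptide=MGFD
pos 14: AGA -> R; peptide=MGFDR
pos 17: UGG -> W; peptide=MGFDRW
pos 20: UGU -> C; peptide=MGFDRWC
pos 23: GGG -> G; peptide=MGFDRWCG
pos 26: AGG -> R; peptide=MGFDRWCGR
pos 29: AAG -> K; peptide=MGFDRWCGRK
pos 32: GGA -> G; peptide=MGFDRWCGRKG
pos 35: only 0 nt remain (<3), stop (end of mRNA)

Answer: MGFDRWCGRKG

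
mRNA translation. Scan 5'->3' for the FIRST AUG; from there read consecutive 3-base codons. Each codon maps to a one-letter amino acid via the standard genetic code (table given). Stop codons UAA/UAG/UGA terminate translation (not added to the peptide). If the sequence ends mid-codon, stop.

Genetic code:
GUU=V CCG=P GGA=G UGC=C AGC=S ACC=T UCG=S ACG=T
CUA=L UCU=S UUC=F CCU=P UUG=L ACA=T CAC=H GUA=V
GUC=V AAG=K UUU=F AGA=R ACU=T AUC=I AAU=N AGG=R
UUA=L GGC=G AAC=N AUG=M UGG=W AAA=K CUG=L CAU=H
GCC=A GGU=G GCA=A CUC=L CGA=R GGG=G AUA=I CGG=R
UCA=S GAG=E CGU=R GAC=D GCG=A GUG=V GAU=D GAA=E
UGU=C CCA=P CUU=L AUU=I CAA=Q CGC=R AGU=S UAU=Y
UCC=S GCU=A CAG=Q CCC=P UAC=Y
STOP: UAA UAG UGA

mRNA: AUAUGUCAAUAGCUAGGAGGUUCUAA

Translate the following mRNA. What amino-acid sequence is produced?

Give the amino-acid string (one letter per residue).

start AUG at pos 2
pos 2: AUG -> M; peptide=M
pos 5: UCA -> S; peptide=MS
pos 8: AUA -> I; peptide=MSI
pos 11: GCU -> A; peptide=MSIA
pos 14: AGG -> R; peptide=MSIAR
pos 17: AGG -> R; peptide=MSIARR
pos 20: UUC -> F; peptide=MSIARRF
pos 23: UAA -> STOP

Answer: MSIARRF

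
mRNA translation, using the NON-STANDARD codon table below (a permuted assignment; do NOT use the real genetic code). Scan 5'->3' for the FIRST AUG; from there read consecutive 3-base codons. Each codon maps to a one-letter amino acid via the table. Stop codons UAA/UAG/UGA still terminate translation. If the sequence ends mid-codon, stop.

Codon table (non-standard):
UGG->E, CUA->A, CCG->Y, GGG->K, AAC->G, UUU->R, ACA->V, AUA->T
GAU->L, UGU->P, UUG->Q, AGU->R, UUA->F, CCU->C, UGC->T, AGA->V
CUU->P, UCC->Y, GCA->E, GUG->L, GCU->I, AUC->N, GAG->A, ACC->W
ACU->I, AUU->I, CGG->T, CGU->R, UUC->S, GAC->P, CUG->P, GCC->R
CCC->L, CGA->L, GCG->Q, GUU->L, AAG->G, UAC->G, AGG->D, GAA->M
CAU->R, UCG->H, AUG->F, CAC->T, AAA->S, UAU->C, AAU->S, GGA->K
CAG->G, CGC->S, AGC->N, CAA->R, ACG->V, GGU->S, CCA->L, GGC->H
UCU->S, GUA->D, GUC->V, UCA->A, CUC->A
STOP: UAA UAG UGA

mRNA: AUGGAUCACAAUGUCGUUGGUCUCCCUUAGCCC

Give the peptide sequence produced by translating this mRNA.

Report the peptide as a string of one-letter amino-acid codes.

start AUG at pos 0
pos 0: AUG -> F; peptide=F
pos 3: GAU -> L; peptide=FL
pos 6: CAC -> T; peptide=FLT
pos 9: AAU -> S; peptide=FLTS
pos 12: GUC -> V; peptide=FLTSV
pos 15: GUU -> L; peptide=FLTSVL
pos 18: GGU -> S; peptide=FLTSVLS
pos 21: CUC -> A; peptide=FLTSVLSA
pos 24: CCU -> C; peptide=FLTSVLSAC
pos 27: UAG -> STOP

Answer: FLTSVLSAC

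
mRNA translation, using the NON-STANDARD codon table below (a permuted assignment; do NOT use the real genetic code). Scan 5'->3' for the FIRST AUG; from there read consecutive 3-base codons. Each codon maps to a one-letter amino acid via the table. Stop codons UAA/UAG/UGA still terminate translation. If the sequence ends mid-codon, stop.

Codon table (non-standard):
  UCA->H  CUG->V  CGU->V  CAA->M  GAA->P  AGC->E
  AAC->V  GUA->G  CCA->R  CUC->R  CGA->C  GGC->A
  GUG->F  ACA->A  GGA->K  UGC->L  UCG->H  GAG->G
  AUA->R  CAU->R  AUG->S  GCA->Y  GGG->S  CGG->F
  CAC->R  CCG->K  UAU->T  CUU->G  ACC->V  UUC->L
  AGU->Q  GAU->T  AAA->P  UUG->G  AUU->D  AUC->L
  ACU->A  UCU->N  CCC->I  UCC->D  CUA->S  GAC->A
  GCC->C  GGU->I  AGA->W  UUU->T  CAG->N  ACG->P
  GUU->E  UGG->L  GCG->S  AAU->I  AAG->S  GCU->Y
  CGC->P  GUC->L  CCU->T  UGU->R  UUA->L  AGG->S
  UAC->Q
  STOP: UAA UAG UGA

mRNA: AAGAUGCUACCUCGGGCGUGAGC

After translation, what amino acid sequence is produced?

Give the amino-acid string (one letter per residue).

start AUG at pos 3
pos 3: AUG -> S; peptide=S
pos 6: CUA -> S; peptide=SS
pos 9: CCU -> T; peptide=SST
pos 12: CGG -> F; peptide=SSTF
pos 15: GCG -> S; peptide=SSTFS
pos 18: UGA -> STOP

Answer: SSTFS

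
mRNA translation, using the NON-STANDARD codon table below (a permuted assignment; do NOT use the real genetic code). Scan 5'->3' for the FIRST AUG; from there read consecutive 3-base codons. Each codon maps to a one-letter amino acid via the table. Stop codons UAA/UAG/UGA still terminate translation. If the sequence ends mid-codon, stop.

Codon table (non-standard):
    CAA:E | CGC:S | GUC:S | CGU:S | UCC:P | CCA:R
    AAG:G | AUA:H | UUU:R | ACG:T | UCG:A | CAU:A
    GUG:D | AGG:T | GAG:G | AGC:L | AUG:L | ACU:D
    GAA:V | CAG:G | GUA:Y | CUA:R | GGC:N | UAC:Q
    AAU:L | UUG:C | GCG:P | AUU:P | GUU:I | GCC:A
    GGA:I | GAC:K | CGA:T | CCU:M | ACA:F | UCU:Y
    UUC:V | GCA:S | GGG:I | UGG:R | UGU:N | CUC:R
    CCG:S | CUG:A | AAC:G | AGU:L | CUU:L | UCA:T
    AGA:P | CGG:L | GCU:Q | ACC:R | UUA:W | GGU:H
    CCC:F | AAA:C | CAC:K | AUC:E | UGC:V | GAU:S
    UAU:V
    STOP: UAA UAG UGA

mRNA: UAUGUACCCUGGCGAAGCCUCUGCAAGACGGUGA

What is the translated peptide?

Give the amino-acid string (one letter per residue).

start AUG at pos 1
pos 1: AUG -> L; peptide=L
pos 4: UAC -> Q; peptide=LQ
pos 7: CCU -> M; peptide=LQM
pos 10: GGC -> N; peptide=LQMN
pos 13: GAA -> V; peptide=LQMNV
pos 16: GCC -> A; peptide=LQMNVA
pos 19: UCU -> Y; peptide=LQMNVAY
pos 22: GCA -> S; peptide=LQMNVAYS
pos 25: AGA -> P; peptide=LQMNVAYSP
pos 28: CGG -> L; peptide=LQMNVAYSPL
pos 31: UGA -> STOP

Answer: LQMNVAYSPL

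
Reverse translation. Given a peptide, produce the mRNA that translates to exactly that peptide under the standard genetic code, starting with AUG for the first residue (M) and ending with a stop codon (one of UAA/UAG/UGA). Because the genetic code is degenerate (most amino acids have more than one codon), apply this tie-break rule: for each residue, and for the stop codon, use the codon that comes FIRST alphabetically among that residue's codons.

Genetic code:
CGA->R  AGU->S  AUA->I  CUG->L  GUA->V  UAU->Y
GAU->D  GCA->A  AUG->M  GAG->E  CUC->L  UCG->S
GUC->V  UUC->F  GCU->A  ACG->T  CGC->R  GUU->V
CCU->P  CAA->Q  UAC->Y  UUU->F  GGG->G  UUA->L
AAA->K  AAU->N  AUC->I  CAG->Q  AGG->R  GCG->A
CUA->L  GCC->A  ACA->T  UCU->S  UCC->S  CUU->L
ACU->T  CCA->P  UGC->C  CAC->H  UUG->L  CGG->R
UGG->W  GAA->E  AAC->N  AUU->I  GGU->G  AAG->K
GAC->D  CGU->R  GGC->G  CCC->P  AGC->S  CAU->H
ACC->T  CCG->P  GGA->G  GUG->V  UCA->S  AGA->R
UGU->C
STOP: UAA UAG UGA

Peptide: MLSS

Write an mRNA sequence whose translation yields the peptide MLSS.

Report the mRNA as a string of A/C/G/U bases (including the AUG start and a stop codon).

Answer: mRNA: AUGCUAAGCAGCUAA

Derivation:
residue 1: M -> AUG (start codon)
residue 2: L codons sorted = CUA,CUC,CUG,CUU,UUA,UUG -> pick first = CUA
residue 3: S codons sorted = AGC,AGU,UCA,UCC,UCG,UCU -> pick first = AGC
residue 4: S codons sorted = AGC,AGU,UCA,UCC,UCG,UCU -> pick first = AGC
terminator: stop codons sorted = UAA,UAG,UGA -> pick first = UAA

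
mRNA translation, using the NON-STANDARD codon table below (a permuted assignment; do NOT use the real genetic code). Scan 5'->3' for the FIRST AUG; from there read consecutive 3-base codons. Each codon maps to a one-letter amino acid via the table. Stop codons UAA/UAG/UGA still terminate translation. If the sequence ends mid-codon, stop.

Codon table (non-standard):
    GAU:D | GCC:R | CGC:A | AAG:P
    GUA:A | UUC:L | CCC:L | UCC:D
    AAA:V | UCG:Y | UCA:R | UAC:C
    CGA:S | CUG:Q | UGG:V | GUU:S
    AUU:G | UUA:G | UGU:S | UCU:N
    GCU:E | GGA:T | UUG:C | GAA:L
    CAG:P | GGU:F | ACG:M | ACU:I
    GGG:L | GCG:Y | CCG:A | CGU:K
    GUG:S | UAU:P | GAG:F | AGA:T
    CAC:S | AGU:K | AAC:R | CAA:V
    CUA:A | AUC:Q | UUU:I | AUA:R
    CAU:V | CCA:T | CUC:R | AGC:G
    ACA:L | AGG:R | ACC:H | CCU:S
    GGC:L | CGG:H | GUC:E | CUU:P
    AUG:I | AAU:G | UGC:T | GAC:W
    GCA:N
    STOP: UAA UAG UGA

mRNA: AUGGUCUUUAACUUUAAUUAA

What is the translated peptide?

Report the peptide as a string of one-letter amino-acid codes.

start AUG at pos 0
pos 0: AUG -> I; peptide=I
pos 3: GUC -> E; peptide=IE
pos 6: UUU -> I; peptide=IEI
pos 9: AAC -> R; peptide=IEIR
pos 12: UUU -> I; peptide=IEIRI
pos 15: AAU -> G; peptide=IEIRIG
pos 18: UAA -> STOP

Answer: IEIRIG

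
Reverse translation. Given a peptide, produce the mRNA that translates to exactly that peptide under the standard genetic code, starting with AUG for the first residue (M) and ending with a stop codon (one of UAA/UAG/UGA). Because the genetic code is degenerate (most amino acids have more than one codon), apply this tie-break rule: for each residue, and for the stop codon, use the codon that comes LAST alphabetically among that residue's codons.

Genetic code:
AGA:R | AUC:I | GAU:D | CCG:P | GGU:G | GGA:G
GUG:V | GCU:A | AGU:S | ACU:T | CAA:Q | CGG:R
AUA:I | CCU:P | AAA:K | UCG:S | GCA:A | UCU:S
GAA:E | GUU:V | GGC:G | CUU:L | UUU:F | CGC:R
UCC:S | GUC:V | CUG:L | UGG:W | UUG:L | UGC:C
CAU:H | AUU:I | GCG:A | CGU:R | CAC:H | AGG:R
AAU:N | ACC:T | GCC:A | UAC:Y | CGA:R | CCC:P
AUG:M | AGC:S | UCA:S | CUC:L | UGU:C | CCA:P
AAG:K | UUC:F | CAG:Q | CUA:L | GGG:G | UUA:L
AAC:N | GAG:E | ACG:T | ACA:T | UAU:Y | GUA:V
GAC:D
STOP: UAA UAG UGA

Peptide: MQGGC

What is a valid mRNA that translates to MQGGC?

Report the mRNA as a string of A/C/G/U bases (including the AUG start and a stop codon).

residue 1: M -> AUG (start codon)
residue 2: Q codons sorted = CAA,CAG -> pick last = CAG
residue 3: G codons sorted = GGA,GGC,GGG,GGU -> pick last = GGU
residue 4: G codons sorted = GGA,GGC,GGG,GGU -> pick last = GGU
residue 5: C codons sorted = UGC,UGU -> pick last = UGU
terminator: stop codons sorted = UAA,UAG,UGA -> pick last = UGA

Answer: mRNA: AUGCAGGGUGGUUGUUGA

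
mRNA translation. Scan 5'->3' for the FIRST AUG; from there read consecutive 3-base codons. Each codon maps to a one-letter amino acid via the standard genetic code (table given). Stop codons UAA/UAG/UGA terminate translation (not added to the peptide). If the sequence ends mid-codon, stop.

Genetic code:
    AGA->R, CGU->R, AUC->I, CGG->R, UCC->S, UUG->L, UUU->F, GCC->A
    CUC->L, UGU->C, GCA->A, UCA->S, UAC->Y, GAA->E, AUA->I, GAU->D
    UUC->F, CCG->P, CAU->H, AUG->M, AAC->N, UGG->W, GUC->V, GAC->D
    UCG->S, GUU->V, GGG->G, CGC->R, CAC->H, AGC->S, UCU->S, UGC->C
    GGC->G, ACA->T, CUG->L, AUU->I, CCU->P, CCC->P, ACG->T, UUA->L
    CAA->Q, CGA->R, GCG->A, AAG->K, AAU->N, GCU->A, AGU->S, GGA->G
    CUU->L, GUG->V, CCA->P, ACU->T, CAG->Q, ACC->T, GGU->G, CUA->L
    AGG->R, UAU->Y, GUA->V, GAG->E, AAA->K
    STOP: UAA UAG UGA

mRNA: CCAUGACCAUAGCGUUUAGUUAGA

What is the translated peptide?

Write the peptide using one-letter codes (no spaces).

Answer: MTIAFS

Derivation:
start AUG at pos 2
pos 2: AUG -> M; peptide=M
pos 5: ACC -> T; peptide=MT
pos 8: AUA -> I; peptide=MTI
pos 11: GCG -> A; peptide=MTIA
pos 14: UUU -> F; peptide=MTIAF
pos 17: AGU -> S; peptide=MTIAFS
pos 20: UAG -> STOP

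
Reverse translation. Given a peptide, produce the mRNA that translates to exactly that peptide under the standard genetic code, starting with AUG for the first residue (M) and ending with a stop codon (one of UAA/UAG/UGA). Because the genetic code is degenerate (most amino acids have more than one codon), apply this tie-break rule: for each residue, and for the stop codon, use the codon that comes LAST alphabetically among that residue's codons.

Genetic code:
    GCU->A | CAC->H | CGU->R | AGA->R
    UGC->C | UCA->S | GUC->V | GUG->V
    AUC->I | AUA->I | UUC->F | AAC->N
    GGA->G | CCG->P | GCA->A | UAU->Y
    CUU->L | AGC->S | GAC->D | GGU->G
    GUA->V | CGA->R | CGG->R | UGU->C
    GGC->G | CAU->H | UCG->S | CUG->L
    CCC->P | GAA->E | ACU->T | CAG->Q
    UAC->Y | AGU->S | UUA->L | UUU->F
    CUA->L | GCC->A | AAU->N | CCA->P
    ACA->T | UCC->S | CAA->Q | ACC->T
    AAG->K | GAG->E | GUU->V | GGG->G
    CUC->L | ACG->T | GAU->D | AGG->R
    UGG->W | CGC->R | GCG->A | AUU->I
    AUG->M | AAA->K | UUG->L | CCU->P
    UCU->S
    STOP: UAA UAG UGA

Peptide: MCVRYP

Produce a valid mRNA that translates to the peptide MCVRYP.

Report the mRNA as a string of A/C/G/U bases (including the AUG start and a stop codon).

Answer: mRNA: AUGUGUGUUCGUUAUCCUUGA

Derivation:
residue 1: M -> AUG (start codon)
residue 2: C codons sorted = UGC,UGU -> pick last = UGU
residue 3: V codons sorted = GUA,GUC,GUG,GUU -> pick last = GUU
residue 4: R codons sorted = AGA,AGG,CGA,CGC,CGG,CGU -> pick last = CGU
residue 5: Y codons sorted = UAC,UAU -> pick last = UAU
residue 6: P codons sorted = CCA,CCC,CCG,CCU -> pick last = CCU
terminator: stop codons sorted = UAA,UAG,UGA -> pick last = UGA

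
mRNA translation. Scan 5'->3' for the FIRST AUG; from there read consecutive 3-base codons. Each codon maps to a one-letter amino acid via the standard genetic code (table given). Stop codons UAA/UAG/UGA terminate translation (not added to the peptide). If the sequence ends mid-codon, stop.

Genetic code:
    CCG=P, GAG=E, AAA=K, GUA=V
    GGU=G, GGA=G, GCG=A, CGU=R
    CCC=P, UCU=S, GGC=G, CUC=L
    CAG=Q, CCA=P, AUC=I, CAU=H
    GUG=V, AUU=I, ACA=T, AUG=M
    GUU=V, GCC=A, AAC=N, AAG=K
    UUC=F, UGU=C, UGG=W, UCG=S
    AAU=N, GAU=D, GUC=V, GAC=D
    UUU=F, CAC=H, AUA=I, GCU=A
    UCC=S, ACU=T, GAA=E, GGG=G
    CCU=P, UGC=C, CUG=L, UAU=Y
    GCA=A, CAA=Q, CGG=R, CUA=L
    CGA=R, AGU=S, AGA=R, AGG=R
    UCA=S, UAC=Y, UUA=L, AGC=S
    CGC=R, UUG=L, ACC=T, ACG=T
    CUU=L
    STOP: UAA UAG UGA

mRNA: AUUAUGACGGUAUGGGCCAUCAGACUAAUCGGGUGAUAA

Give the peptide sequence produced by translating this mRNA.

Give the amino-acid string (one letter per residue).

start AUG at pos 3
pos 3: AUG -> M; peptide=M
pos 6: ACG -> T; peptide=MT
pos 9: GUA -> V; peptide=MTV
pos 12: UGG -> W; peptide=MTVW
pos 15: GCC -> A; peptide=MTVWA
pos 18: AUC -> I; peptide=MTVWAI
pos 21: AGA -> R; peptide=MTVWAIR
pos 24: CUA -> L; peptide=MTVWAIRL
pos 27: AUC -> I; peptide=MTVWAIRLI
pos 30: GGG -> G; peptide=MTVWAIRLIG
pos 33: UGA -> STOP

Answer: MTVWAIRLIG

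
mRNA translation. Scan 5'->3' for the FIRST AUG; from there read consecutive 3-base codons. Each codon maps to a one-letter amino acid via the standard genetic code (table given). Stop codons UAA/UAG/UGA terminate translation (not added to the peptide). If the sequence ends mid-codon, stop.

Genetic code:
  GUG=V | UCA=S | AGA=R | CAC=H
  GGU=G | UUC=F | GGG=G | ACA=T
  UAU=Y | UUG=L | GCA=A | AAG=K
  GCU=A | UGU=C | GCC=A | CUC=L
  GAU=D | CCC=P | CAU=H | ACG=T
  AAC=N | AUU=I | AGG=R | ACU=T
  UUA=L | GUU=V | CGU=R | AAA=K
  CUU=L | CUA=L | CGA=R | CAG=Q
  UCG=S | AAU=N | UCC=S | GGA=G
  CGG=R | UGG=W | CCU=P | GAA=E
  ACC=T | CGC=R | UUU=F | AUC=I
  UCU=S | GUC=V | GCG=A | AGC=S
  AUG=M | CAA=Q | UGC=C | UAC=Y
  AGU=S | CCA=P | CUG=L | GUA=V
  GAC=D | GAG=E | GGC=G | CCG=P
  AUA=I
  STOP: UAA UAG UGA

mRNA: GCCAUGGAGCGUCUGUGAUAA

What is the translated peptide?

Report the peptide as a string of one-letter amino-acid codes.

start AUG at pos 3
pos 3: AUG -> M; peptide=M
pos 6: GAG -> E; peptide=ME
pos 9: CGU -> R; peptide=MER
pos 12: CUG -> L; peptide=MERL
pos 15: UGA -> STOP

Answer: MERL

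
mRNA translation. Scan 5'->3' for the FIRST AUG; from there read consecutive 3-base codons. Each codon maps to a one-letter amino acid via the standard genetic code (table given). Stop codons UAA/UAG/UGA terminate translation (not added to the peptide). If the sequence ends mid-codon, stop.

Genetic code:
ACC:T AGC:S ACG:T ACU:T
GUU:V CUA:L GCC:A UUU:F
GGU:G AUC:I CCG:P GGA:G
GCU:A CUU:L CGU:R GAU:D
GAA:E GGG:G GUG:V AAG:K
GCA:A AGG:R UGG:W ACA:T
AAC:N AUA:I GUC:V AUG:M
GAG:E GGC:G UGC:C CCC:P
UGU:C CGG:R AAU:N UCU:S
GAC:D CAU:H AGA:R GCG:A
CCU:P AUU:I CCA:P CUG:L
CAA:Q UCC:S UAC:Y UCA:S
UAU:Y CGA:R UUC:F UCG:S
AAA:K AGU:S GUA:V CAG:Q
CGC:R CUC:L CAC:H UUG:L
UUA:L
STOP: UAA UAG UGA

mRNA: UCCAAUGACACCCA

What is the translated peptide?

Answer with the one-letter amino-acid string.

start AUG at pos 4
pos 4: AUG -> M; peptide=M
pos 7: ACA -> T; peptide=MT
pos 10: CCC -> P; peptide=MTP
pos 13: only 1 nt remain (<3), stop (end of mRNA)

Answer: MTP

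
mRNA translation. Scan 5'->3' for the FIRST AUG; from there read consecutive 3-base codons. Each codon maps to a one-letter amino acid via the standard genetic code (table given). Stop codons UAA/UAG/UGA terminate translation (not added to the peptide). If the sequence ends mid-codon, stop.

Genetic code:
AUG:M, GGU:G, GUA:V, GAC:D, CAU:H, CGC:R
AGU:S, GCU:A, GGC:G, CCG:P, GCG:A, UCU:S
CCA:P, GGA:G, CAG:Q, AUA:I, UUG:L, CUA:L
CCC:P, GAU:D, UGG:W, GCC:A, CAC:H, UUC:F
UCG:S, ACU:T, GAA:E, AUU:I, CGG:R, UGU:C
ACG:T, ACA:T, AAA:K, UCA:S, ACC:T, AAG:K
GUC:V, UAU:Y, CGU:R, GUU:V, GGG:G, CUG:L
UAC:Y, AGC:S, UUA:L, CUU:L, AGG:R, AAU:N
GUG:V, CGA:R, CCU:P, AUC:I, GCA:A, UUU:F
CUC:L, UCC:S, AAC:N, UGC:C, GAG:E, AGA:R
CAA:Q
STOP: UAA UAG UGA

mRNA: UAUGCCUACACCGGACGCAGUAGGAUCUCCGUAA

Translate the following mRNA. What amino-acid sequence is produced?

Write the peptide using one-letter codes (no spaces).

start AUG at pos 1
pos 1: AUG -> M; peptide=M
pos 4: CCU -> P; peptide=MP
pos 7: ACA -> T; peptide=MPT
pos 10: CCG -> P; peptide=MPTP
pos 13: GAC -> D; peptide=MPTPD
pos 16: GCA -> A; peptide=MPTPDA
pos 19: GUA -> V; peptide=MPTPDAV
pos 22: GGA -> G; peptide=MPTPDAVG
pos 25: UCU -> S; peptide=MPTPDAVGS
pos 28: CCG -> P; peptide=MPTPDAVGSP
pos 31: UAA -> STOP

Answer: MPTPDAVGSP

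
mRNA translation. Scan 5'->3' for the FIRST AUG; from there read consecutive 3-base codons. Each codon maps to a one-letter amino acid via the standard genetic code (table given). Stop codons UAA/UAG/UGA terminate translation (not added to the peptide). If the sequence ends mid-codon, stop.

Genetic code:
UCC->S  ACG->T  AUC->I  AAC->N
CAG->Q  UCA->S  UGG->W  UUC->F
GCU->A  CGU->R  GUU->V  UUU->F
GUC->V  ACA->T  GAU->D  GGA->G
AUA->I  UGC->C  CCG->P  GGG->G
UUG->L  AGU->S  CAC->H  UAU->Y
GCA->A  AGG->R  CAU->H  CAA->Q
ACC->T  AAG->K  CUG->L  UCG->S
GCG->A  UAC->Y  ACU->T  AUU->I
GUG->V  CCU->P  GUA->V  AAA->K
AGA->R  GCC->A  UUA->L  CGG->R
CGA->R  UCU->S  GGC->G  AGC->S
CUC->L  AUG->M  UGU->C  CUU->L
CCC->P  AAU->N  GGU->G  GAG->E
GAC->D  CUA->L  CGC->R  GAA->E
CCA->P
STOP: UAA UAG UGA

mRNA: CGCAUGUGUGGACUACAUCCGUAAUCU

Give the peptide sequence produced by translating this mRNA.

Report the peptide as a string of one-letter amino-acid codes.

Answer: MCGLHP

Derivation:
start AUG at pos 3
pos 3: AUG -> M; peptide=M
pos 6: UGU -> C; peptide=MC
pos 9: GGA -> G; peptide=MCG
pos 12: CUA -> L; peptide=MCGL
pos 15: CAU -> H; peptide=MCGLH
pos 18: CCG -> P; peptide=MCGLHP
pos 21: UAA -> STOP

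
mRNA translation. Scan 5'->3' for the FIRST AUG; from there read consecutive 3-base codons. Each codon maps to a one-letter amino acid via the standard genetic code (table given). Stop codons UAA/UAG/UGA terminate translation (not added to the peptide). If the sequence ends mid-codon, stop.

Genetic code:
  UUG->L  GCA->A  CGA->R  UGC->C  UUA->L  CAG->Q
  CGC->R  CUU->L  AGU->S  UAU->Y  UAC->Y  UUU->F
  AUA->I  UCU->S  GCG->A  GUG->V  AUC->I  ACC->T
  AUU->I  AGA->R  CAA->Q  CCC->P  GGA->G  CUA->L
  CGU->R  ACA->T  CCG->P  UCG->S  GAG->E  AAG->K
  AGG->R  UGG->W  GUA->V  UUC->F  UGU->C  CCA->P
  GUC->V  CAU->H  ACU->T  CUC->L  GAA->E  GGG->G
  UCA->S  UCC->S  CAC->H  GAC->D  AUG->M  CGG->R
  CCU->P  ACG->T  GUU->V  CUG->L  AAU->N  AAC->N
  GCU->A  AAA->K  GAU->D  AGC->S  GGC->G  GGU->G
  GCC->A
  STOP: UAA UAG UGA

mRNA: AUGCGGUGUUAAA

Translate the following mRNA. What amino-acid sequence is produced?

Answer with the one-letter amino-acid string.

start AUG at pos 0
pos 0: AUG -> M; peptide=M
pos 3: CGG -> R; peptide=MR
pos 6: UGU -> C; peptide=MRC
pos 9: UAA -> STOP

Answer: MRC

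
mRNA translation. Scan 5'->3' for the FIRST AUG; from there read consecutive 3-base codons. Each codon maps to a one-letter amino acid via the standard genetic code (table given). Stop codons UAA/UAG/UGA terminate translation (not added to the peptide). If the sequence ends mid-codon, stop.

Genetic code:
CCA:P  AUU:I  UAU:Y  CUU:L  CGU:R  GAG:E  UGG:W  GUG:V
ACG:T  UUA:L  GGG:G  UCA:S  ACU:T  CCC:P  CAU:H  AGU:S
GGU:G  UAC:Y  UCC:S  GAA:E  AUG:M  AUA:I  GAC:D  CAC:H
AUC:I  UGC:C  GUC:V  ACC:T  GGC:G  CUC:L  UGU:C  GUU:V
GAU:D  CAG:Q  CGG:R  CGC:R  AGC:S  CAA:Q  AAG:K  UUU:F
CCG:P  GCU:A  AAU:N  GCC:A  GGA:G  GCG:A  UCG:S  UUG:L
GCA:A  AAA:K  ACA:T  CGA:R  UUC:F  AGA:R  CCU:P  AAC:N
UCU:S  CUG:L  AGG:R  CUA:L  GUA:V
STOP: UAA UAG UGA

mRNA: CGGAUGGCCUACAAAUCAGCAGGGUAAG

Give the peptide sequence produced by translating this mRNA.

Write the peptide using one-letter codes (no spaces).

Answer: MAYKSAG

Derivation:
start AUG at pos 3
pos 3: AUG -> M; peptide=M
pos 6: GCC -> A; peptide=MA
pos 9: UAC -> Y; peptide=MAY
pos 12: AAA -> K; peptide=MAYK
pos 15: UCA -> S; peptide=MAYKS
pos 18: GCA -> A; peptide=MAYKSA
pos 21: GGG -> G; peptide=MAYKSAG
pos 24: UAA -> STOP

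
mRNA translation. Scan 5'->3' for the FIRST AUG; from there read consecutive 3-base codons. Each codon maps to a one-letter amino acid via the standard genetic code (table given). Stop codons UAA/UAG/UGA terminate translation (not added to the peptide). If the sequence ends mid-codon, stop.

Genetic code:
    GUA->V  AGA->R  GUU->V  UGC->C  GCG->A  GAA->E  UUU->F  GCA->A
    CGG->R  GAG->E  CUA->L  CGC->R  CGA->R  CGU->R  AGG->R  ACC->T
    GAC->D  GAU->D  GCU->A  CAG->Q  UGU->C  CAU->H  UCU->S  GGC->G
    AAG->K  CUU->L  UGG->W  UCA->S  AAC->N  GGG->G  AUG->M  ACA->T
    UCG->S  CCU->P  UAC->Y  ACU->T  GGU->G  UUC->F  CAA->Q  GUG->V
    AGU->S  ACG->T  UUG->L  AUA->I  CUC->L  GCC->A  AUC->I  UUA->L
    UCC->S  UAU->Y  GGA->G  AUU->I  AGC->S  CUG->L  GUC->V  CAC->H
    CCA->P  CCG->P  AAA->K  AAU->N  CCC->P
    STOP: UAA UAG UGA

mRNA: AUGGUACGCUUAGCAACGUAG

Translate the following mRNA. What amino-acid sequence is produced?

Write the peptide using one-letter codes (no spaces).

Answer: MVRLAT

Derivation:
start AUG at pos 0
pos 0: AUG -> M; peptide=M
pos 3: GUA -> V; peptide=MV
pos 6: CGC -> R; peptide=MVR
pos 9: UUA -> L; peptide=MVRL
pos 12: GCA -> A; peptide=MVRLA
pos 15: ACG -> T; peptide=MVRLAT
pos 18: UAG -> STOP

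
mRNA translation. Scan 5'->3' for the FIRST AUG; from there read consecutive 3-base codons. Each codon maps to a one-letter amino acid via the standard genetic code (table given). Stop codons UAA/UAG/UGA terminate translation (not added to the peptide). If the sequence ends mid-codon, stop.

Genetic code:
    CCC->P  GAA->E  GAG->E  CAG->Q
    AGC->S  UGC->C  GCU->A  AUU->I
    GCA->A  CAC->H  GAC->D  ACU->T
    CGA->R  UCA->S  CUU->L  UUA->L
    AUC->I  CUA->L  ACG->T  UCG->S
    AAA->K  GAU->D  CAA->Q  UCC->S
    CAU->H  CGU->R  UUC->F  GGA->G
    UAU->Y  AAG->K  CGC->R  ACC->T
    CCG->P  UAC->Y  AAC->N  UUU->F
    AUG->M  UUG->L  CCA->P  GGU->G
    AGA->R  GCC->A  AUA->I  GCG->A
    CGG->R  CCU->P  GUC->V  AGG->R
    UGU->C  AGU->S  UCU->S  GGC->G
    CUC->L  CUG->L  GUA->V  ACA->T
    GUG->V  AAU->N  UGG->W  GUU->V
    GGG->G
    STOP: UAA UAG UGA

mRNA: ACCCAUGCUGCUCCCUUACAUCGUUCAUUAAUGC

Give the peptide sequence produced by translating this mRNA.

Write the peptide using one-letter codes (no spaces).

Answer: MLLPYIVH

Derivation:
start AUG at pos 4
pos 4: AUG -> M; peptide=M
pos 7: CUG -> L; peptide=ML
pos 10: CUC -> L; peptide=MLL
pos 13: CCU -> P; peptide=MLLP
pos 16: UAC -> Y; peptide=MLLPY
pos 19: AUC -> I; peptide=MLLPYI
pos 22: GUU -> V; peptide=MLLPYIV
pos 25: CAU -> H; peptide=MLLPYIVH
pos 28: UAA -> STOP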